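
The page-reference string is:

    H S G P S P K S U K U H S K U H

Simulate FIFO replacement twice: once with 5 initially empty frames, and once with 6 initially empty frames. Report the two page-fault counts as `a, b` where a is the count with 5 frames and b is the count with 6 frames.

5 frames: F F F F . . F . F . . F F . . . → 8 faults.
6 frames: F F F F . . F . F . . . . . . . → 6 faults.
6 < 8: adding a frame reduced faults, as is typical.

8, 6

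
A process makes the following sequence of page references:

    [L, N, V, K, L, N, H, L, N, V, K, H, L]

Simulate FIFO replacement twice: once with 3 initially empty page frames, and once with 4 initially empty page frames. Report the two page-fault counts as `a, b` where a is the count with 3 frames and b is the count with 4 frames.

10, 11

3 frames: F F F F F F F . . F F . F → 10 faults.
4 frames: F F F F . . F F F F F F F → 11 faults.
11 > 10: adding a frame increased faults — Belady's anomaly.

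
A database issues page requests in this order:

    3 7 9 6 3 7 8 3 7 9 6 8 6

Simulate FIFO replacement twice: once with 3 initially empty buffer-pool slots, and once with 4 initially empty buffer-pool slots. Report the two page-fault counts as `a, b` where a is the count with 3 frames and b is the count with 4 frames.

9, 10

3 frames: F F F F F F F . . F F . . → 9 faults.
4 frames: F F F F . . F F F F F F . → 10 faults.
10 > 9: adding a frame increased faults — Belady's anomaly.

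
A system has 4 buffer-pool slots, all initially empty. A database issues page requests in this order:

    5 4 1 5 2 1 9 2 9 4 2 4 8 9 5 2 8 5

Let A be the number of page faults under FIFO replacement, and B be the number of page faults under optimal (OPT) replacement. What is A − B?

Under FIFO: F F F . F . F . . . . . F . F . . . → 7 faults.
Under OPT: F F F . F . F . . . . . F . . . . . → 6 faults.
A − B = 7 − 6 = 1.

1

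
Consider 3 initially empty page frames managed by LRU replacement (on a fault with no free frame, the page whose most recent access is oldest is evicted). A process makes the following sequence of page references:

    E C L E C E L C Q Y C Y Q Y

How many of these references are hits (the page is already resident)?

9

E -> miss, frames {E}
C -> miss, frames {E,C}
L -> miss, frames {E,C,L}
E -> hit
C -> hit
E -> hit
L -> hit
C -> hit
Q -> miss, evict E, frames {L,C,Q}
Y -> miss, evict L, frames {C,Q,Y}
C -> hit
Y -> hit
Q -> hit
Y -> hit
Hits: 9.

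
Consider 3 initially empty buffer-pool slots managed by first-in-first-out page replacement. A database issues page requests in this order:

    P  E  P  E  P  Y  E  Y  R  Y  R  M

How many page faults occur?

P -> miss, frames {P}
E -> miss, frames {P,E}
P -> hit
E -> hit
P -> hit
Y -> miss, frames {P,E,Y}
E -> hit
Y -> hit
R -> miss, evict P, frames {E,Y,R}
Y -> hit
R -> hit
M -> miss, evict E, frames {Y,R,M}
Page faults: 5.

5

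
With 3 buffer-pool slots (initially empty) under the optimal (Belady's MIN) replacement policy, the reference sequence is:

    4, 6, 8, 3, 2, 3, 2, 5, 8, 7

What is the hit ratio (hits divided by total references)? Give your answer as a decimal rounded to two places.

0.30

4 → fault, frames (4)
6 → fault, frames (4 6)
8 → fault, frames (4 6 8)
3 → fault, evict 6, frames (4 8 3)
2 → fault, evict 4, frames (8 3 2)
3 → hit
2 → hit
5 → fault, evict 2, frames (8 3 5)
8 → hit
7 → fault, evict 5, frames (8 3 7)
Hits: 3 of 10 references → 3/10 = 0.3000.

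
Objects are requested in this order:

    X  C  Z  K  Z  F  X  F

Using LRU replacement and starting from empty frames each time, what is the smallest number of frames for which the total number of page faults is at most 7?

2

f=1: 8 faults
f=2: 6 faults
f=3: 6 faults
f=4: 6 faults
f=5: 5 faults
Smallest f with faults ≤ 7 is 2.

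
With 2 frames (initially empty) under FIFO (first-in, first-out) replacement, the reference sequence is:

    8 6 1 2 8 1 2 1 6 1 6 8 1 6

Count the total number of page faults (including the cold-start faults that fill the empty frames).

8: miss, frames [8]
6: miss, frames [8, 6]
1: miss, evict 8, frames [6, 1]
2: miss, evict 6, frames [1, 2]
8: miss, evict 1, frames [2, 8]
1: miss, evict 2, frames [8, 1]
2: miss, evict 8, frames [1, 2]
1: hit
6: miss, evict 1, frames [2, 6]
1: miss, evict 2, frames [6, 1]
6: hit
8: miss, evict 6, frames [1, 8]
1: hit
6: miss, evict 1, frames [8, 6]
Page faults: 11.

11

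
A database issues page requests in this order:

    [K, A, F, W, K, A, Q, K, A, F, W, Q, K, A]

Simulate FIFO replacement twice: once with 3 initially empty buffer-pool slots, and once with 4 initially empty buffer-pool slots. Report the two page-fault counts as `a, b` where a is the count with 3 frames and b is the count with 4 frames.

11, 12

3 frames: F F F F F F F . . F F . F F → 11 faults.
4 frames: F F F F . . F F F F F F F F → 12 faults.
12 > 11: adding a frame increased faults — Belady's anomaly.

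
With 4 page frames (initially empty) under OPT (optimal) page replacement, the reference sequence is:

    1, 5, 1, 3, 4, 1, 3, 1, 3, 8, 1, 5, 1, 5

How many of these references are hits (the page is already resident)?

9

1 → fault, frames {1}
5 → fault, frames {1,5}
1 → hit
3 → fault, frames {1,5,3}
4 → fault, frames {1,5,3,4}
1 → hit
3 → hit
1 → hit
3 → hit
8 → fault, evict 4, frames {1,5,3,8}
1 → hit
5 → hit
1 → hit
5 → hit
Hits: 9.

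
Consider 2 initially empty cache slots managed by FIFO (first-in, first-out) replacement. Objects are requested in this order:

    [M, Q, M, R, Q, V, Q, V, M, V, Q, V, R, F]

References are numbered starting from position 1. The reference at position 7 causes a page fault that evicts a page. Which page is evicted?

R

pos 1: M: fault, frames (M)
pos 2: Q: fault, frames (M Q)
pos 3: M: hit
pos 4: R: fault, evict M, frames (Q R)
pos 5: Q: hit
pos 6: V: fault, evict Q, frames (R V)
pos 7: Q: fault, evict R, frames (V Q)
At position 7, page R is evicted.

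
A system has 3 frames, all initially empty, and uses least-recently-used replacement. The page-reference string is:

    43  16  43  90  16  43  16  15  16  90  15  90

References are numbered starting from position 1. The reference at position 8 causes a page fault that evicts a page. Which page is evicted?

90

pos 1: 43 → miss, frames [43]
pos 2: 16 → miss, frames [43, 16]
pos 3: 43 → hit
pos 4: 90 → miss, frames [16, 43, 90]
pos 5: 16 → hit
pos 6: 43 → hit
pos 7: 16 → hit
pos 8: 15 → miss, evict 90, frames [43, 16, 15]
At position 8, page 90 is evicted.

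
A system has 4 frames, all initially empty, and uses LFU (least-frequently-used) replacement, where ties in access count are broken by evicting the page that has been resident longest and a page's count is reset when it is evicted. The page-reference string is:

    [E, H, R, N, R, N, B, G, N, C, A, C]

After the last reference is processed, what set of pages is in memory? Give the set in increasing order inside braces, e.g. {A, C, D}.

E: fault, frames {E}
H: fault, frames {E,H}
R: fault, frames {E,H,R}
N: fault, frames {E,H,R,N}
R: hit
N: hit
B: fault, evict E, frames {H,R,N,B}
G: fault, evict H, frames {R,N,B,G}
N: hit
C: fault, evict B, frames {R,N,G,C}
A: fault, evict G, frames {R,N,C,A}
C: hit

{A, C, N, R}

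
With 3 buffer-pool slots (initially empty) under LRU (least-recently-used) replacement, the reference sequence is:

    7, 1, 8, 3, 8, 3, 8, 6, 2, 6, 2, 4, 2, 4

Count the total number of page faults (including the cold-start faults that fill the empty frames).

7 → fault, frames [7]
1 → fault, frames [7, 1]
8 → fault, frames [7, 1, 8]
3 → fault, evict 7, frames [1, 8, 3]
8 → hit
3 → hit
8 → hit
6 → fault, evict 1, frames [3, 8, 6]
2 → fault, evict 3, frames [8, 6, 2]
6 → hit
2 → hit
4 → fault, evict 8, frames [6, 2, 4]
2 → hit
4 → hit
Page faults: 7.

7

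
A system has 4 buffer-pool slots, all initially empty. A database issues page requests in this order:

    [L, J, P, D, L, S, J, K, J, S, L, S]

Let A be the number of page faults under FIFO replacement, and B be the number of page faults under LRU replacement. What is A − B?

1

Under FIFO: F F F F . F . F F . F . → 8 faults.
Under LRU: F F F F . F F F . . . . → 7 faults.
A − B = 8 − 7 = 1.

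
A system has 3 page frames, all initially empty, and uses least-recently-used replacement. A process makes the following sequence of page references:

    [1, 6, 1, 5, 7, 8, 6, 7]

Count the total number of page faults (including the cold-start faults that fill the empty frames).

1: miss, frames [1]
6: miss, frames [1, 6]
1: hit
5: miss, frames [6, 1, 5]
7: miss, evict 6, frames [1, 5, 7]
8: miss, evict 1, frames [5, 7, 8]
6: miss, evict 5, frames [7, 8, 6]
7: hit
Page faults: 6.

6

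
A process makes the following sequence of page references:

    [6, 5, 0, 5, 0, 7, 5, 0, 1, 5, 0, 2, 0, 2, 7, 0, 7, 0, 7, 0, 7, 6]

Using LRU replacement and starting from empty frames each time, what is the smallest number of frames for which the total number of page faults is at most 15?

2

f=1: 22 faults
f=2: 13 faults
f=3: 8 faults
f=4: 8 faults
f=5: 7 faults
f=6: 6 faults
Smallest f with faults ≤ 15 is 2.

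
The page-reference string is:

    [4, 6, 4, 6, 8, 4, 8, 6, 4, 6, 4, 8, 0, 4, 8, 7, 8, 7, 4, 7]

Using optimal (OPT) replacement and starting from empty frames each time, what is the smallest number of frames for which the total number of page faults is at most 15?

2

f=1: 20 faults
f=2: 9 faults
f=3: 5 faults
f=4: 5 faults
f=5: 5 faults
Smallest f with faults ≤ 15 is 2.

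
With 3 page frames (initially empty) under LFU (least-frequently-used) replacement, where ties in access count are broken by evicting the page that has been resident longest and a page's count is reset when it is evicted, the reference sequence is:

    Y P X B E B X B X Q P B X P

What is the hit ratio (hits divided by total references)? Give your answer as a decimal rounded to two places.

0.50

Y → miss, frames (Y)
P → miss, frames (Y P)
X → miss, frames (Y P X)
B → miss, evict Y, frames (P X B)
E → miss, evict P, frames (X B E)
B → hit
X → hit
B → hit
X → hit
Q → miss, evict E, frames (X B Q)
P → miss, evict Q, frames (X B P)
B → hit
X → hit
P → hit
Hits: 7 of 14 references → 7/14 = 0.5000.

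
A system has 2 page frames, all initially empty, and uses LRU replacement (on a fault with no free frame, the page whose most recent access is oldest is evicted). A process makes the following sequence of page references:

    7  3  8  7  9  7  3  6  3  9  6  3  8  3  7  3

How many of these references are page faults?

7: fault, frames {7}
3: fault, frames {7,3}
8: fault, evict 7, frames {3,8}
7: fault, evict 3, frames {8,7}
9: fault, evict 8, frames {7,9}
7: hit
3: fault, evict 9, frames {7,3}
6: fault, evict 7, frames {3,6}
3: hit
9: fault, evict 6, frames {3,9}
6: fault, evict 3, frames {9,6}
3: fault, evict 9, frames {6,3}
8: fault, evict 6, frames {3,8}
3: hit
7: fault, evict 8, frames {3,7}
3: hit
Page faults: 12.

12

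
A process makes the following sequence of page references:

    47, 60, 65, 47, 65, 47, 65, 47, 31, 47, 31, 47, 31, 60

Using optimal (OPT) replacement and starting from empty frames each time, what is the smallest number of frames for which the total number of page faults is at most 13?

f=1: 14 faults
f=2: 5 faults
f=3: 4 faults
f=4: 4 faults
Smallest f with faults ≤ 13 is 2.

2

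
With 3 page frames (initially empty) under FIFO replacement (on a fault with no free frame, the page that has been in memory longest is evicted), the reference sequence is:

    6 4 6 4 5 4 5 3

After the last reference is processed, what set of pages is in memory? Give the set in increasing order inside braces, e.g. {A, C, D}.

6 → miss, frames {6}
4 → miss, frames {6,4}
6 → hit
4 → hit
5 → miss, frames {6,4,5}
4 → hit
5 → hit
3 → miss, evict 6, frames {4,5,3}

{3, 4, 5}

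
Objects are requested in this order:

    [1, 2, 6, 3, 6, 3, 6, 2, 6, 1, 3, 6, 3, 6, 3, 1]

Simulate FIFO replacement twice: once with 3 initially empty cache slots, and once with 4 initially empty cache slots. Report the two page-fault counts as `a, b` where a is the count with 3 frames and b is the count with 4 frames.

3 frames: F F F F . . . . . F . . . . . . → 5 faults.
4 frames: F F F F . . . . . . . . . . . . → 4 faults.
4 < 5: adding a frame reduced faults, as is typical.

5, 4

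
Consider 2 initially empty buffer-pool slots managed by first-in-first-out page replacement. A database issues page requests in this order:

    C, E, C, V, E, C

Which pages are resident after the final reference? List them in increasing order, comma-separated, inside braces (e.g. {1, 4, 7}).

C: miss, frames {C}
E: miss, frames {C,E}
C: hit
V: miss, evict C, frames {E,V}
E: hit
C: miss, evict E, frames {V,C}

{C, V}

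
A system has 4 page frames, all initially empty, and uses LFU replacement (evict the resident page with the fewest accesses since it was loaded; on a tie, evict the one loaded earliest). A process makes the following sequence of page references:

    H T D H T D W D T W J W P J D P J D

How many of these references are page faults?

9

H -> miss, frames {H}
T -> miss, frames {H,T}
D -> miss, frames {H,T,D}
H -> hit
T -> hit
D -> hit
W -> miss, frames {H,T,D,W}
D -> hit
T -> hit
W -> hit
J -> miss, evict H, frames {T,D,W,J}
W -> hit
P -> miss, evict J, frames {T,D,W,P}
J -> miss, evict P, frames {T,D,W,J}
D -> hit
P -> miss, evict J, frames {T,D,W,P}
J -> miss, evict P, frames {T,D,W,J}
D -> hit
Page faults: 9.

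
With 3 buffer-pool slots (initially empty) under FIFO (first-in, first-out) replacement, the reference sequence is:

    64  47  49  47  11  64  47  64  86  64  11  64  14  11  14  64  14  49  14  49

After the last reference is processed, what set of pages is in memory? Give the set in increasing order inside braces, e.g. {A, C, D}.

64: fault, frames [64]
47: fault, frames [64, 47]
49: fault, frames [64, 47, 49]
47: hit
11: fault, evict 64, frames [47, 49, 11]
64: fault, evict 47, frames [49, 11, 64]
47: fault, evict 49, frames [11, 64, 47]
64: hit
86: fault, evict 11, frames [64, 47, 86]
64: hit
11: fault, evict 64, frames [47, 86, 11]
64: fault, evict 47, frames [86, 11, 64]
14: fault, evict 86, frames [11, 64, 14]
11: hit
14: hit
64: hit
14: hit
49: fault, evict 11, frames [64, 14, 49]
14: hit
49: hit

{14, 49, 64}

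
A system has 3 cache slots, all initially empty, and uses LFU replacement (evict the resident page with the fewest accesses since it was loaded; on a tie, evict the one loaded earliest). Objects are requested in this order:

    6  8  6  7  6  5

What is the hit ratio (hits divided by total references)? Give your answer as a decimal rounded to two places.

6 -> fault, frames (6)
8 -> fault, frames (6 8)
6 -> hit
7 -> fault, frames (6 8 7)
6 -> hit
5 -> fault, evict 8, frames (6 7 5)
Hits: 2 of 6 references → 2/6 = 0.3333.

0.33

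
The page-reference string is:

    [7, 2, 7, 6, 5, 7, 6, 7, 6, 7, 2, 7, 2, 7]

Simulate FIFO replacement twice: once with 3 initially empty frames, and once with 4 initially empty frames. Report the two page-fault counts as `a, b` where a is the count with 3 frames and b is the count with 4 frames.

3 frames: F F . F F F . . . . F . . . → 6 faults.
4 frames: F F . F F . . . . . . . . . → 4 faults.
4 < 6: adding a frame reduced faults, as is typical.

6, 4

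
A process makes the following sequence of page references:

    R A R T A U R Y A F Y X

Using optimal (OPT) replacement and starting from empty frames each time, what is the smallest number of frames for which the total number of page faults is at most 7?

f=1: 12 faults
f=2: 8 faults
f=3: 7 faults
f=4: 7 faults
f=5: 7 faults
f=6: 7 faults
f=7: 7 faults
Smallest f with faults ≤ 7 is 3.

3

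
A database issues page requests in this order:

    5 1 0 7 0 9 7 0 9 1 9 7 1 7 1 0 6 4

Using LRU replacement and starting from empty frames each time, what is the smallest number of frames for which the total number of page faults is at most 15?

f=1: 18 faults
f=2: 14 faults
f=3: 10 faults
f=4: 7 faults
f=5: 7 faults
f=6: 7 faults
f=7: 7 faults
Smallest f with faults ≤ 15 is 2.

2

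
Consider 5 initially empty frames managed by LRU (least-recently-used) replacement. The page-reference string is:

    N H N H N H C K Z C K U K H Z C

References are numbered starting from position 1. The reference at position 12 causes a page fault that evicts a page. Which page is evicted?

N

pos 1: N -> miss, frames (N)
pos 2: H -> miss, frames (N H)
pos 3: N -> hit
pos 4: H -> hit
pos 5: N -> hit
pos 6: H -> hit
pos 7: C -> miss, frames (N H C)
pos 8: K -> miss, frames (N H C K)
pos 9: Z -> miss, frames (N H C K Z)
pos 10: C -> hit
pos 11: K -> hit
pos 12: U -> miss, evict N, frames (H Z C K U)
At position 12, page N is evicted.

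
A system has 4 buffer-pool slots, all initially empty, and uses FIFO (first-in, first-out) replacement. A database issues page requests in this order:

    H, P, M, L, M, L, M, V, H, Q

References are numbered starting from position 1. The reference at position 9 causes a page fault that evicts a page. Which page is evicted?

pos 1: H → fault, frames {H}
pos 2: P → fault, frames {H,P}
pos 3: M → fault, frames {H,P,M}
pos 4: L → fault, frames {H,P,M,L}
pos 5: M → hit
pos 6: L → hit
pos 7: M → hit
pos 8: V → fault, evict H, frames {P,M,L,V}
pos 9: H → fault, evict P, frames {M,L,V,H}
At position 9, page P is evicted.

P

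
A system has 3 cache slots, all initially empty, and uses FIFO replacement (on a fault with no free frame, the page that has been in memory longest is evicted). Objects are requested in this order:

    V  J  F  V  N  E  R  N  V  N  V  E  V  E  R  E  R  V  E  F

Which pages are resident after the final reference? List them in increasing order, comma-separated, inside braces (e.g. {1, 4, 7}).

V: fault, frames [V]
J: fault, frames [V, J]
F: fault, frames [V, J, F]
V: hit
N: fault, evict V, frames [J, F, N]
E: fault, evict J, frames [F, N, E]
R: fault, evict F, frames [N, E, R]
N: hit
V: fault, evict N, frames [E, R, V]
N: fault, evict E, frames [R, V, N]
V: hit
E: fault, evict R, frames [V, N, E]
V: hit
E: hit
R: fault, evict V, frames [N, E, R]
E: hit
R: hit
V: fault, evict N, frames [E, R, V]
E: hit
F: fault, evict E, frames [R, V, F]

{F, R, V}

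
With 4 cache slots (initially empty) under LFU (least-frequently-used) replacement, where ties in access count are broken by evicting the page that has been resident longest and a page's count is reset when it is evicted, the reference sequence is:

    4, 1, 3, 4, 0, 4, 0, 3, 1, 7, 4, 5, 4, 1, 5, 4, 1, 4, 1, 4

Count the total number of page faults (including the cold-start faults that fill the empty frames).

9

4: fault, frames (4)
1: fault, frames (4 1)
3: fault, frames (4 1 3)
4: hit
0: fault, frames (4 1 3 0)
4: hit
0: hit
3: hit
1: hit
7: fault, evict 1, frames (4 3 0 7)
4: hit
5: fault, evict 7, frames (4 3 0 5)
4: hit
1: fault, evict 5, frames (4 3 0 1)
5: fault, evict 1, frames (4 3 0 5)
4: hit
1: fault, evict 5, frames (4 3 0 1)
4: hit
1: hit
4: hit
Page faults: 9.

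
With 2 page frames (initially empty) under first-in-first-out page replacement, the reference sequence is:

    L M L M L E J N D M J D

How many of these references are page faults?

L -> miss, frames (L)
M -> miss, frames (L M)
L -> hit
M -> hit
L -> hit
E -> miss, evict L, frames (M E)
J -> miss, evict M, frames (E J)
N -> miss, evict E, frames (J N)
D -> miss, evict J, frames (N D)
M -> miss, evict N, frames (D M)
J -> miss, evict D, frames (M J)
D -> miss, evict M, frames (J D)
Page faults: 9.

9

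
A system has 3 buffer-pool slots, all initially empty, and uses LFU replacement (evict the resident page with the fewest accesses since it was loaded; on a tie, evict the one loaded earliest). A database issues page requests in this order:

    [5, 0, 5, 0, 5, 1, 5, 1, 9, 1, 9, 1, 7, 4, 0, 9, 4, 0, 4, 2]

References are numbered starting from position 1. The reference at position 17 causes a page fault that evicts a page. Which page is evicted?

pos 1: 5 -> fault, frames {5}
pos 2: 0 -> fault, frames {5,0}
pos 3: 5 -> hit
pos 4: 0 -> hit
pos 5: 5 -> hit
pos 6: 1 -> fault, frames {5,0,1}
pos 7: 5 -> hit
pos 8: 1 -> hit
pos 9: 9 -> fault, evict 0, frames {5,1,9}
pos 10: 1 -> hit
pos 11: 9 -> hit
pos 12: 1 -> hit
pos 13: 7 -> fault, evict 9, frames {5,1,7}
pos 14: 4 -> fault, evict 7, frames {5,1,4}
pos 15: 0 -> fault, evict 4, frames {5,1,0}
pos 16: 9 -> fault, evict 0, frames {5,1,9}
pos 17: 4 -> fault, evict 9, frames {5,1,4}
At position 17, page 9 is evicted.

9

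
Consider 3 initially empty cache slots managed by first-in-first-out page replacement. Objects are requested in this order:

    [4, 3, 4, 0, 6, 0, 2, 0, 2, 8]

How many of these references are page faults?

4: miss, frames [4]
3: miss, frames [4, 3]
4: hit
0: miss, frames [4, 3, 0]
6: miss, evict 4, frames [3, 0, 6]
0: hit
2: miss, evict 3, frames [0, 6, 2]
0: hit
2: hit
8: miss, evict 0, frames [6, 2, 8]
Page faults: 6.

6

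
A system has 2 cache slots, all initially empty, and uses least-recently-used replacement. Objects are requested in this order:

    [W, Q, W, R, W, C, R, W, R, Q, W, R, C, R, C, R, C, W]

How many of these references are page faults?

W: fault, frames [W]
Q: fault, frames [W, Q]
W: hit
R: fault, evict Q, frames [W, R]
W: hit
C: fault, evict R, frames [W, C]
R: fault, evict W, frames [C, R]
W: fault, evict C, frames [R, W]
R: hit
Q: fault, evict W, frames [R, Q]
W: fault, evict R, frames [Q, W]
R: fault, evict Q, frames [W, R]
C: fault, evict W, frames [R, C]
R: hit
C: hit
R: hit
C: hit
W: fault, evict R, frames [C, W]
Page faults: 11.

11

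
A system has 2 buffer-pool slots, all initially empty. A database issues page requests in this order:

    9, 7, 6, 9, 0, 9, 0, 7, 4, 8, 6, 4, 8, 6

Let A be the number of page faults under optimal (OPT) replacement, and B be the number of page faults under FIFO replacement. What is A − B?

Under OPT: F F F . F . . F F F F . F . → 9 faults.
Under FIFO: F F F F F . . F F F F F F F → 12 faults.
A − B = 9 − 12 = -3.

-3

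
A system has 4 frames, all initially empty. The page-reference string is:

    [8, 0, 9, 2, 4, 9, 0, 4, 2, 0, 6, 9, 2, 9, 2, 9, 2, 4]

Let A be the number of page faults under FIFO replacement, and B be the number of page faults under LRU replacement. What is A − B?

Under FIFO: F F F F F . . . . . F . . . . . . . → 6 faults.
Under LRU: F F F F F . . . . . F F . . . . . F → 8 faults.
A − B = 6 − 8 = -2.

-2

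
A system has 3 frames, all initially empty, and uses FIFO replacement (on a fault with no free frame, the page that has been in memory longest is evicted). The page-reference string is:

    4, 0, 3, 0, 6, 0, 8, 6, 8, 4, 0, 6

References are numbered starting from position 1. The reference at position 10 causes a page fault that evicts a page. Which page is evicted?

pos 1: 4 -> fault, frames [4]
pos 2: 0 -> fault, frames [4, 0]
pos 3: 3 -> fault, frames [4, 0, 3]
pos 4: 0 -> hit
pos 5: 6 -> fault, evict 4, frames [0, 3, 6]
pos 6: 0 -> hit
pos 7: 8 -> fault, evict 0, frames [3, 6, 8]
pos 8: 6 -> hit
pos 9: 8 -> hit
pos 10: 4 -> fault, evict 3, frames [6, 8, 4]
At position 10, page 3 is evicted.

3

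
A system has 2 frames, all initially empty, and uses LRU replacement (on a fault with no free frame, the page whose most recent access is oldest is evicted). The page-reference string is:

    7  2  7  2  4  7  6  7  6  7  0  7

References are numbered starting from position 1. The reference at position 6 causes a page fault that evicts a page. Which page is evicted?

pos 1: 7 -> fault, frames (7)
pos 2: 2 -> fault, frames (7 2)
pos 3: 7 -> hit
pos 4: 2 -> hit
pos 5: 4 -> fault, evict 7, frames (2 4)
pos 6: 7 -> fault, evict 2, frames (4 7)
At position 6, page 2 is evicted.

2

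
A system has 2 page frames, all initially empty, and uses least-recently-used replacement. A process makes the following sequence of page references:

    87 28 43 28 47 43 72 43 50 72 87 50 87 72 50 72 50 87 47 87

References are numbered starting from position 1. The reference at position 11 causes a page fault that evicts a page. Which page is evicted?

pos 1: 87 -> miss, frames (87)
pos 2: 28 -> miss, frames (87 28)
pos 3: 43 -> miss, evict 87, frames (28 43)
pos 4: 28 -> hit
pos 5: 47 -> miss, evict 43, frames (28 47)
pos 6: 43 -> miss, evict 28, frames (47 43)
pos 7: 72 -> miss, evict 47, frames (43 72)
pos 8: 43 -> hit
pos 9: 50 -> miss, evict 72, frames (43 50)
pos 10: 72 -> miss, evict 43, frames (50 72)
pos 11: 87 -> miss, evict 50, frames (72 87)
At position 11, page 50 is evicted.

50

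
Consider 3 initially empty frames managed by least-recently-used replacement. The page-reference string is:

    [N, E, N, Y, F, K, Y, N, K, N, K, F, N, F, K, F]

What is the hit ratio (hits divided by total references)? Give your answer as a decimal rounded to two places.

0.56

N -> fault, frames (N)
E -> fault, frames (N E)
N -> hit
Y -> fault, frames (E N Y)
F -> fault, evict E, frames (N Y F)
K -> fault, evict N, frames (Y F K)
Y -> hit
N -> fault, evict F, frames (K Y N)
K -> hit
N -> hit
K -> hit
F -> fault, evict Y, frames (N K F)
N -> hit
F -> hit
K -> hit
F -> hit
Hits: 9 of 16 references → 9/16 = 0.5625.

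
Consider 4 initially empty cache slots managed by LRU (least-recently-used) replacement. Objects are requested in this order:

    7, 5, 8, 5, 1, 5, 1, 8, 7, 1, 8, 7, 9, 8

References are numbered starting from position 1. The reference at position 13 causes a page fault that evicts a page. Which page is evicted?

pos 1: 7 -> fault, frames [7]
pos 2: 5 -> fault, frames [7, 5]
pos 3: 8 -> fault, frames [7, 5, 8]
pos 4: 5 -> hit
pos 5: 1 -> fault, frames [7, 8, 5, 1]
pos 6: 5 -> hit
pos 7: 1 -> hit
pos 8: 8 -> hit
pos 9: 7 -> hit
pos 10: 1 -> hit
pos 11: 8 -> hit
pos 12: 7 -> hit
pos 13: 9 -> fault, evict 5, frames [1, 8, 7, 9]
At position 13, page 5 is evicted.

5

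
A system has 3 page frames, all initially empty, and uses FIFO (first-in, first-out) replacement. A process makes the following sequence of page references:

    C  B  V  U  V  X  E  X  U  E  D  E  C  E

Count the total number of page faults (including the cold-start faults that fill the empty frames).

8

C: fault, frames (C)
B: fault, frames (C B)
V: fault, frames (C B V)
U: fault, evict C, frames (B V U)
V: hit
X: fault, evict B, frames (V U X)
E: fault, evict V, frames (U X E)
X: hit
U: hit
E: hit
D: fault, evict U, frames (X E D)
E: hit
C: fault, evict X, frames (E D C)
E: hit
Page faults: 8.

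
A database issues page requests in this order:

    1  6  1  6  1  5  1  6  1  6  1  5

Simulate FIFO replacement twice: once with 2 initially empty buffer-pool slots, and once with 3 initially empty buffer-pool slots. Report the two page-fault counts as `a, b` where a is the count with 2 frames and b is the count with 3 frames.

2 frames: F F . . . F F F . . . F → 6 faults.
3 frames: F F . . . F . . . . . . → 3 faults.
3 < 6: adding a frame reduced faults, as is typical.

6, 3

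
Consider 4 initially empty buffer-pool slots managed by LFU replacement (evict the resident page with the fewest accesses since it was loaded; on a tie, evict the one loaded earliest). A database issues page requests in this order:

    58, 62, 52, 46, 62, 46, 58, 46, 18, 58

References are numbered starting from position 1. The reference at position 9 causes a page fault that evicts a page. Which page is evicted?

52

pos 1: 58 -> miss, frames {58}
pos 2: 62 -> miss, frames {58,62}
pos 3: 52 -> miss, frames {58,62,52}
pos 4: 46 -> miss, frames {58,62,52,46}
pos 5: 62 -> hit
pos 6: 46 -> hit
pos 7: 58 -> hit
pos 8: 46 -> hit
pos 9: 18 -> miss, evict 52, frames {58,62,46,18}
At position 9, page 52 is evicted.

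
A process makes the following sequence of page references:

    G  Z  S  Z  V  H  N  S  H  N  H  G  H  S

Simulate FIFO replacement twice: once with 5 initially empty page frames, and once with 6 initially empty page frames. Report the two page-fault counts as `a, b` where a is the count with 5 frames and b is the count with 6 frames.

7, 6

5 frames: F F F . F F F . . . . F . . → 7 faults.
6 frames: F F F . F F F . . . . . . . → 6 faults.
6 < 7: adding a frame reduced faults, as is typical.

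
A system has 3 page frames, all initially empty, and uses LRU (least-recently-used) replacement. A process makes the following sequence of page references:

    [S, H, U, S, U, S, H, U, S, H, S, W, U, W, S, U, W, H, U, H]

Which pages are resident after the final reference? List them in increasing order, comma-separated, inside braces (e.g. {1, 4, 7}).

S -> fault, frames {S}
H -> fault, frames {S,H}
U -> fault, frames {S,H,U}
S -> hit
U -> hit
S -> hit
H -> hit
U -> hit
S -> hit
H -> hit
S -> hit
W -> fault, evict U, frames {H,S,W}
U -> fault, evict H, frames {S,W,U}
W -> hit
S -> hit
U -> hit
W -> hit
H -> fault, evict S, frames {U,W,H}
U -> hit
H -> hit

{H, U, W}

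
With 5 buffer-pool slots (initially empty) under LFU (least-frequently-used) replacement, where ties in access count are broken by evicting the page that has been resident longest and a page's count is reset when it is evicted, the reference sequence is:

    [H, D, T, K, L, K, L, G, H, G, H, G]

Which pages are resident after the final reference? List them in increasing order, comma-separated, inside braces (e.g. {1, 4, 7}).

{G, H, K, L, T}

H → miss, frames {H}
D → miss, frames {H,D}
T → miss, frames {H,D,T}
K → miss, frames {H,D,T,K}
L → miss, frames {H,D,T,K,L}
K → hit
L → hit
G → miss, evict H, frames {D,T,K,L,G}
H → miss, evict D, frames {T,K,L,G,H}
G → hit
H → hit
G → hit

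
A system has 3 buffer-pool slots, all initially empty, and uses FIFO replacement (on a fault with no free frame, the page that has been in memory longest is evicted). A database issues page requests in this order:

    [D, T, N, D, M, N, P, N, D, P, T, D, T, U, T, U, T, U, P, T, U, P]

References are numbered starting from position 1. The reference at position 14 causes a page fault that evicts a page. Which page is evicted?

P

pos 1: D → fault, frames (D)
pos 2: T → fault, frames (D T)
pos 3: N → fault, frames (D T N)
pos 4: D → hit
pos 5: M → fault, evict D, frames (T N M)
pos 6: N → hit
pos 7: P → fault, evict T, frames (N M P)
pos 8: N → hit
pos 9: D → fault, evict N, frames (M P D)
pos 10: P → hit
pos 11: T → fault, evict M, frames (P D T)
pos 12: D → hit
pos 13: T → hit
pos 14: U → fault, evict P, frames (D T U)
At position 14, page P is evicted.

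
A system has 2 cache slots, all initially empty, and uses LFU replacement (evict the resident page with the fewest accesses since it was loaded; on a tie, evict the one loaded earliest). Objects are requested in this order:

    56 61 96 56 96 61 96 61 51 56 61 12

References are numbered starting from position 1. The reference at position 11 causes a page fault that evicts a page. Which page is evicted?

pos 1: 56 → miss, frames (56)
pos 2: 61 → miss, frames (56 61)
pos 3: 96 → miss, evict 56, frames (61 96)
pos 4: 56 → miss, evict 61, frames (96 56)
pos 5: 96 → hit
pos 6: 61 → miss, evict 56, frames (96 61)
pos 7: 96 → hit
pos 8: 61 → hit
pos 9: 51 → miss, evict 61, frames (96 51)
pos 10: 56 → miss, evict 51, frames (96 56)
pos 11: 61 → miss, evict 56, frames (96 61)
At position 11, page 56 is evicted.

56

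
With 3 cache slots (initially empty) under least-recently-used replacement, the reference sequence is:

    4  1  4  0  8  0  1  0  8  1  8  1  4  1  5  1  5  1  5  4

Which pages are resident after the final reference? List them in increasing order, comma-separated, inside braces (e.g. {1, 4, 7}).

4 → miss, frames {4}
1 → miss, frames {4,1}
4 → hit
0 → miss, frames {1,4,0}
8 → miss, evict 1, frames {4,0,8}
0 → hit
1 → miss, evict 4, frames {8,0,1}
0 → hit
8 → hit
1 → hit
8 → hit
1 → hit
4 → miss, evict 0, frames {8,1,4}
1 → hit
5 → miss, evict 8, frames {4,1,5}
1 → hit
5 → hit
1 → hit
5 → hit
4 → hit

{1, 4, 5}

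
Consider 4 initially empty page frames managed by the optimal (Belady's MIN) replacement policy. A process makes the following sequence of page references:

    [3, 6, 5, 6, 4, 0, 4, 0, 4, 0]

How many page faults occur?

3 → fault, frames (3)
6 → fault, frames (3 6)
5 → fault, frames (3 6 5)
6 → hit
4 → fault, frames (3 6 5 4)
0 → fault, evict 5, frames (3 6 4 0)
4 → hit
0 → hit
4 → hit
0 → hit
Page faults: 5.

5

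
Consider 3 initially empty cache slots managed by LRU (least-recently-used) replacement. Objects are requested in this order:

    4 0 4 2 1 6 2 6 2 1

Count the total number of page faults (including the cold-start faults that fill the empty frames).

5

4: fault, frames (4)
0: fault, frames (4 0)
4: hit
2: fault, frames (0 4 2)
1: fault, evict 0, frames (4 2 1)
6: fault, evict 4, frames (2 1 6)
2: hit
6: hit
2: hit
1: hit
Page faults: 5.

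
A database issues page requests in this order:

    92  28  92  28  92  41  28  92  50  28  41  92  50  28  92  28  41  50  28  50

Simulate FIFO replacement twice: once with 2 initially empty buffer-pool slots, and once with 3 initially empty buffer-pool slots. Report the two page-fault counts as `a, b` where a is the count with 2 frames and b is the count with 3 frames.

14, 8

2 frames: F F . . . F . F F F F F F F F . F F F . → 14 faults.
3 frames: F F . . . F . . F . . F . F . . F F . . → 8 faults.
8 < 14: adding a frame reduced faults, as is typical.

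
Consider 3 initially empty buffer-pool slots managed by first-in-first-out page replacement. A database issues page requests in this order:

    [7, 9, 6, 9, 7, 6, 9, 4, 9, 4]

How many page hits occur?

7: fault, frames [7]
9: fault, frames [7, 9]
6: fault, frames [7, 9, 6]
9: hit
7: hit
6: hit
9: hit
4: fault, evict 7, frames [9, 6, 4]
9: hit
4: hit
Hits: 6.

6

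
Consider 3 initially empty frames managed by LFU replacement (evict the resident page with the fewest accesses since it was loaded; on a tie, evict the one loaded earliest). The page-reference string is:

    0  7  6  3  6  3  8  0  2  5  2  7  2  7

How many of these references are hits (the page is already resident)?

2

0: fault, frames [0]
7: fault, frames [0, 7]
6: fault, frames [0, 7, 6]
3: fault, evict 0, frames [7, 6, 3]
6: hit
3: hit
8: fault, evict 7, frames [6, 3, 8]
0: fault, evict 8, frames [6, 3, 0]
2: fault, evict 0, frames [6, 3, 2]
5: fault, evict 2, frames [6, 3, 5]
2: fault, evict 5, frames [6, 3, 2]
7: fault, evict 2, frames [6, 3, 7]
2: fault, evict 7, frames [6, 3, 2]
7: fault, evict 2, frames [6, 3, 7]
Hits: 2.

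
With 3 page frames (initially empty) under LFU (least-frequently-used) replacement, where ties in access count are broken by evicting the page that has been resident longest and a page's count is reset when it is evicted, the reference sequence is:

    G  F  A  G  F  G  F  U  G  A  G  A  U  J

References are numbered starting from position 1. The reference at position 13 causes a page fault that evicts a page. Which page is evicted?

A

pos 1: G: miss, frames {G}
pos 2: F: miss, frames {G,F}
pos 3: A: miss, frames {G,F,A}
pos 4: G: hit
pos 5: F: hit
pos 6: G: hit
pos 7: F: hit
pos 8: U: miss, evict A, frames {G,F,U}
pos 9: G: hit
pos 10: A: miss, evict U, frames {G,F,A}
pos 11: G: hit
pos 12: A: hit
pos 13: U: miss, evict A, frames {G,F,U}
At position 13, page A is evicted.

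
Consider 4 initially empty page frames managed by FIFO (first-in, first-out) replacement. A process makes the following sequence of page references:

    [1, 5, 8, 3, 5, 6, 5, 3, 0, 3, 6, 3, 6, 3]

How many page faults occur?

6

1 → fault, frames {1}
5 → fault, frames {1,5}
8 → fault, frames {1,5,8}
3 → fault, frames {1,5,8,3}
5 → hit
6 → fault, evict 1, frames {5,8,3,6}
5 → hit
3 → hit
0 → fault, evict 5, frames {8,3,6,0}
3 → hit
6 → hit
3 → hit
6 → hit
3 → hit
Page faults: 6.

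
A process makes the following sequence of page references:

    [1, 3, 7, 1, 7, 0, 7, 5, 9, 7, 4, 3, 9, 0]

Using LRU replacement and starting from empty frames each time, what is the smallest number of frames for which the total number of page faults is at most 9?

4

f=1: 14 faults
f=2: 12 faults
f=3: 10 faults
f=4: 9 faults
f=5: 9 faults
f=6: 8 faults
f=7: 7 faults
Smallest f with faults ≤ 9 is 4.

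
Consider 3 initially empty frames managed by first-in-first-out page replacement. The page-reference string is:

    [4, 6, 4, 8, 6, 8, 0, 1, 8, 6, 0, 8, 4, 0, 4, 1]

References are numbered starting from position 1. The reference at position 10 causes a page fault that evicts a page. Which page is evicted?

8

pos 1: 4 -> fault, frames (4)
pos 2: 6 -> fault, frames (4 6)
pos 3: 4 -> hit
pos 4: 8 -> fault, frames (4 6 8)
pos 5: 6 -> hit
pos 6: 8 -> hit
pos 7: 0 -> fault, evict 4, frames (6 8 0)
pos 8: 1 -> fault, evict 6, frames (8 0 1)
pos 9: 8 -> hit
pos 10: 6 -> fault, evict 8, frames (0 1 6)
At position 10, page 8 is evicted.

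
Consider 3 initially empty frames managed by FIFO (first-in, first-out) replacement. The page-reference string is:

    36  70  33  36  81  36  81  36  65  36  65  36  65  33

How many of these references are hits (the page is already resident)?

36 → fault, frames [36]
70 → fault, frames [36, 70]
33 → fault, frames [36, 70, 33]
36 → hit
81 → fault, evict 36, frames [70, 33, 81]
36 → fault, evict 70, frames [33, 81, 36]
81 → hit
36 → hit
65 → fault, evict 33, frames [81, 36, 65]
36 → hit
65 → hit
36 → hit
65 → hit
33 → fault, evict 81, frames [36, 65, 33]
Hits: 7.

7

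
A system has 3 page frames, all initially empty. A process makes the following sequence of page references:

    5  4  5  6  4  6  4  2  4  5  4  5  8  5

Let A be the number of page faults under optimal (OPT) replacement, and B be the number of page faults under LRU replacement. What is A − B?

Under OPT: F F . F . . . F . . . . F . → 5 faults.
Under LRU: F F . F . . . F . F . . F . → 6 faults.
A − B = 5 − 6 = -1.

-1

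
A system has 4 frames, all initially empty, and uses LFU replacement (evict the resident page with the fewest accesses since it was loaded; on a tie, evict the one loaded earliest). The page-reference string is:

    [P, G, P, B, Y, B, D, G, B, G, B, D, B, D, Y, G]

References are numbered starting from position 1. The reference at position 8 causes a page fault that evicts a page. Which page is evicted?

pos 1: P: fault, frames (P)
pos 2: G: fault, frames (P G)
pos 3: P: hit
pos 4: B: fault, frames (P G B)
pos 5: Y: fault, frames (P G B Y)
pos 6: B: hit
pos 7: D: fault, evict G, frames (P B Y D)
pos 8: G: fault, evict Y, frames (P B D G)
At position 8, page Y is evicted.

Y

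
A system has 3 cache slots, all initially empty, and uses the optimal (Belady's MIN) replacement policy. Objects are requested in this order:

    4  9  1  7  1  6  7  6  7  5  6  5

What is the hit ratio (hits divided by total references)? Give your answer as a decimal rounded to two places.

0.50

4: fault, frames {4}
9: fault, frames {4,9}
1: fault, frames {4,9,1}
7: fault, evict 9, frames {4,1,7}
1: hit
6: fault, evict 1, frames {4,7,6}
7: hit
6: hit
7: hit
5: fault, evict 7, frames {4,6,5}
6: hit
5: hit
Hits: 6 of 12 references → 6/12 = 0.5000.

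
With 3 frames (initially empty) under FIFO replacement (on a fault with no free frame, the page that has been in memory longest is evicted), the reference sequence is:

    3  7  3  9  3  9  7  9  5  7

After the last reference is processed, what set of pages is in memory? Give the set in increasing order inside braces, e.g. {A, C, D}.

{5, 7, 9}

3 → miss, frames (3)
7 → miss, frames (3 7)
3 → hit
9 → miss, frames (3 7 9)
3 → hit
9 → hit
7 → hit
9 → hit
5 → miss, evict 3, frames (7 9 5)
7 → hit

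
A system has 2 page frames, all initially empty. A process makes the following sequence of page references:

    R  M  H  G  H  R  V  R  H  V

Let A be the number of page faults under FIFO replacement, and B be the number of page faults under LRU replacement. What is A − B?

Under FIFO: F F F F . F F . F . → 7 faults.
Under LRU: F F F F . F F . F F → 8 faults.
A − B = 7 − 8 = -1.

-1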